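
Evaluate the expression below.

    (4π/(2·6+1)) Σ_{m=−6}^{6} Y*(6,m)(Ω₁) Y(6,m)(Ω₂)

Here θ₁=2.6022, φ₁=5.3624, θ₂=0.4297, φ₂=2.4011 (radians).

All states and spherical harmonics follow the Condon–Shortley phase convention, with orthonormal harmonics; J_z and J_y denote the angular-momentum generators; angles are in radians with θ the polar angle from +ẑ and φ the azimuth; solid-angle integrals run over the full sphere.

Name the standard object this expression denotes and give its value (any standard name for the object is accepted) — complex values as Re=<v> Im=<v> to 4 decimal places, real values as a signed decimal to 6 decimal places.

Legendre polynomial (addition theorem), +0.810209

This sum is the spherical-harmonic addition theorem: it equals the Legendre polynomial P_l(cos γ) of the angle γ between the two directions.
Expand P_6 via completeness: Σ_{m} conj(Y_{6,m}) at Ω₁ times Y_{6,m} at Ω₂ —
  m=-6: (0.006438, 0.006100) × (-0.000672, -0.002434) = (0.000011, -0.000020)  (running Σ = (0.000011, -0.000020))
  m=-5: (0.005556, -0.051020) × (0.016165, 0.010154) = (0.000608, -0.000768)  (running Σ = (0.000618, -0.000788))
  m=-4: (-0.151021, 0.090845) × (-0.085551, 0.015534) = (0.011509, -0.010118)  (running Σ = (0.012127, -0.010906))
  m=-3: (0.358641, 0.142928) × (0.157965, -0.207499) = (0.086310, -0.051840)  (running Σ = (0.098437, -0.062746))
  m=-2: (-0.129478, -0.466434) × (0.043922, 0.487731) = (0.221807, -0.083637)  (running Σ = (0.320245, -0.146383))
  m=-1: (-0.087865, 0.115579) × (-0.316257, -0.289057) = (0.061197, -0.011154)  (running Σ = (0.381442, -0.157538))
  m=0: (-0.397556, -0.000000) × (-0.189367, 0.000000) = (0.075284, 0.000000)  (running Σ = (0.456726, -0.157538))
  m=1: (0.087865, 0.115579) × (0.316257, -0.289057) = (0.061197, 0.011154)  (running Σ = (0.517923, -0.146383))
  m=2: (-0.129478, 0.466434) × (0.043922, -0.487731) = (0.221807, 0.083637)  (running Σ = (0.739730, -0.062746))
  m=3: (-0.358641, 0.142928) × (-0.157965, -0.207499) = (0.086310, 0.051840)  (running Σ = (0.826040, -0.010906))
  m=4: (-0.151021, -0.090845) × (-0.085551, -0.015534) = (0.011509, 0.010118)  (running Σ = (0.837549, -0.000788))
  m=5: (-0.005556, -0.051020) × (-0.016165, 0.010154) = (0.000608, 0.000768)  (running Σ = (0.838157, -0.000020))
  m=6: (0.006438, -0.006100) × (-0.000672, 0.002434) = (0.000011, 0.000020)  (running Σ = (0.838167, -0.000000))
Accumulated sum (0.838167, -0.000000); after 4π/(2l+1) scaling, (0.810209, -0.000000) ⇒ P_6 = 0.810209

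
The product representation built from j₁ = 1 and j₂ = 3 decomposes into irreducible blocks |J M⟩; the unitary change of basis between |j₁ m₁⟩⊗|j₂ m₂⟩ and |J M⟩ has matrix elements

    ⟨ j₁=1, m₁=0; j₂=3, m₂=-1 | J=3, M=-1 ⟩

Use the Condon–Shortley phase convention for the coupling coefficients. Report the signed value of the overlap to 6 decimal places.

√[7·1!1!5!/8! · 1!1!2!4!2!4!] = √(48)
  +(−1)^0/∏(0,1,1,2,0,3)! = 1/12  (running 1/12)
  +(−1)^1/∏(1,0,0,1,1,4)! = -1/24  (running 1/24)
⟨..|..⟩ = √(48)·(1/24) = +0.288675

+√(1/12) ≈ +0.288675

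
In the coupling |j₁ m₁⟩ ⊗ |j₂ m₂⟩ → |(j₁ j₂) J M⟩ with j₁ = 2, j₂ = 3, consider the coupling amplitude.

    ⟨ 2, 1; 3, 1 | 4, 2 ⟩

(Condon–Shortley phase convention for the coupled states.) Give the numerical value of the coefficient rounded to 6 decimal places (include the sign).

+√(1/28) = +0.188982

√[9·1!3!5!/10! · 3!1!4!2!6!2!] = √(5184/7)
  +(−1)^0/∏(0,1,1,4,2,1)! = 1/48  (running 1/48)
  +(−1)^1/∏(1,0,0,3,3,2)! = -1/72  (running 1/144)
⟨..|..⟩ = √(5184/7)·(1/144) = +0.188982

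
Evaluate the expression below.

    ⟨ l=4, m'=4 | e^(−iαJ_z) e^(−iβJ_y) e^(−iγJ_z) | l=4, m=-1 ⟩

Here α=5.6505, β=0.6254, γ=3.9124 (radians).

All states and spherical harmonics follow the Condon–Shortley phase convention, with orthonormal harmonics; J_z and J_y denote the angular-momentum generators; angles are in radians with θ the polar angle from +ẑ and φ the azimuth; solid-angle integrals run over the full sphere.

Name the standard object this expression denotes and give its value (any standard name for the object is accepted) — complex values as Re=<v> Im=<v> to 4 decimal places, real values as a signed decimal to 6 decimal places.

Wigner D-matrix element, Re=-0.0175 Im=-0.0028

This is a Wigner D-matrix element — the rotation-matrix element ⟨l m'| R(α,β,γ) |l m⟩ in the angular-momentum basis.
D^4_{4,-1}(5.6505,0.6254,3.9124) = e^{-i·4·5.6505}·d^4_{4,-1}(0.6254)·e^{-i·-1·3.9124}. Compute d first:
Half-angle: c=0.951506, s=0.307629. N=√(40320·1·6·120)=5387.986637
The bounds max(0,m−m')=0 and min(l+m,l−m')=0 give 1 term
  k=0: (−1)^5·5387.9866/(720)·0.9515^3·0.3076^5 = -0.017761
d^4_{4,-1}(0.6254) = -0.017761
D = (-0.819160+0.573565i)·(-0.017761)·(-0.717348-0.696715i) = -0.017534-0.002829i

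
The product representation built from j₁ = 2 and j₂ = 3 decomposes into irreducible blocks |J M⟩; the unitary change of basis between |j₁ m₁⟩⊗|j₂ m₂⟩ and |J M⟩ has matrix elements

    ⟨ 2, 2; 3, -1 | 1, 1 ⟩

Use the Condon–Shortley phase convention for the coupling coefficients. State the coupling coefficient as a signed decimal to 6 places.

+√(1/35) = +0.169031

√[3·4!0!2!/7! · 4!0!2!4!2!0!] = √(2304/35)
  +(−1)^0/∏(0,4,0,2,0,0)! = 1/48  (running 1/48)
⟨..|..⟩ = √(2304/35)·(1/48) = +0.169031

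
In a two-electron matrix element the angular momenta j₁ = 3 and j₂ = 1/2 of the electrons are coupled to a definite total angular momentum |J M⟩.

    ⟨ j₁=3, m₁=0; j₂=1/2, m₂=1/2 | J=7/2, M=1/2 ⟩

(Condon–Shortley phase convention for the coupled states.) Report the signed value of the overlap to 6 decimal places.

+0.755929

√[8·0!6!1!/8! · 3!3!1!0!4!3!] = √(5184/7)
  +(−1)^0/∏(0,0,3,1,3,0)! = 1/36  (running 1/36)
⟨..|..⟩ = √(5184/7)·(1/36) = +0.755929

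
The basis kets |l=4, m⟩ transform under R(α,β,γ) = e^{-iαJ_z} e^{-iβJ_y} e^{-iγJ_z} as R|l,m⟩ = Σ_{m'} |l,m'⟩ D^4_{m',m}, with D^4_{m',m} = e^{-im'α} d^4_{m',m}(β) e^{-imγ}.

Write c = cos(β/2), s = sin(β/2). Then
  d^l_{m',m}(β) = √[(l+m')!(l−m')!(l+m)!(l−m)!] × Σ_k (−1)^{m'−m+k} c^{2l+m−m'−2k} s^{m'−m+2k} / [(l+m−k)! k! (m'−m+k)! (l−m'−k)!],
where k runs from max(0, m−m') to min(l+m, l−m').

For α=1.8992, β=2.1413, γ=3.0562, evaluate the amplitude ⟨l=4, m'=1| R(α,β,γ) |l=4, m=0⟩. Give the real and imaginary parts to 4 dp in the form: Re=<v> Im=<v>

First d^4_{1,0}(β=2.1413), then the phase factors e^{-i(1)α} and e^{-i(0)γ}:
Half-angle: c=0.479554, s=0.877512. N=√(120·6·24·24)=643.987578
Admissible k: 0..3 (factorial args all ≥0)
  k=0: (−1)^1·643.9876/(144)·0.4796^7·0.8775^1 = -0.022889
  k=1: (−1)^2·643.9876/(24)·0.4796^5·0.8775^3 = +0.459847
  k=2: (−1)^3·643.9876/(24)·0.4796^3·0.8775^5 = -1.539731
  k=3: (−1)^4·643.9876/(144)·0.4796^1·0.8775^7 = +0.859261
d^4_{1,0}(2.1413) = -0.022889 +0.459847 -1.539731 +0.859261 = -0.243512
D = (-0.322532-0.946558i)·(-0.243512)·(+1.000000+0.000000i) = +0.078541+0.230499i

Re=0.0785 Im=0.2305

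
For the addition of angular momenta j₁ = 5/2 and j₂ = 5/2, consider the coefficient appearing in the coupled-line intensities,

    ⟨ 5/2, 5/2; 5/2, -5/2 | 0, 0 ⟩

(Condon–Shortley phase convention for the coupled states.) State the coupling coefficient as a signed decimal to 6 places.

+0.408248

√[1·5!0!0!/6! · 5!0!0!5!0!0!] = √(2400)
  +(−1)^0/∏(0,5,0,0,0,0)! = 1/120  (running 1/120)
⟨..|..⟩ = √(2400)·(1/120) = +0.408248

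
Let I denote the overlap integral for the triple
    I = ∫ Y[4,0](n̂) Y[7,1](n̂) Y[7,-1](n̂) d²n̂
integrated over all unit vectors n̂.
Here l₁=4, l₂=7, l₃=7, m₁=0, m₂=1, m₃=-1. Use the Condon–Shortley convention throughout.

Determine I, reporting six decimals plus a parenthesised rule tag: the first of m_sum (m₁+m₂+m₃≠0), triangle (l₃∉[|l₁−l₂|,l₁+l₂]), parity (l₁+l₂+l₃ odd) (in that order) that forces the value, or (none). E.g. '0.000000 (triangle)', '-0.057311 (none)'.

-0.102403 (none)

Rules hold: Σm=0, L=18 even, 3≤7≤11.
N = 9·15·15 = 2025
Δ = 4!·4!·10!/19! = 1/58198140
Racah Σ t=0..4: t=0:+1/17418240 t=1:−1/622080 t=2:+1/230400 t=3:−1/622080 t=4:+1/17418240 = 1/806400
⇒ 3j(4 7 7; 0 0 0)² = 2268/230945, sgn -1
Racah Σ t=0..4: t=0:+1/46448640 t=1:−1/1088640 t=2:+1/276480 t=3:−1/518400 t=4:+1/9953280 = 23/25804800
⇒ 3j(4 7 7; 0 1 -1)² = 42849/6466460, sgn +1
4πI² = N·(3j₀)²·(3jₘ)² = 281132289/2133423721
I = -1·√(0.131775/4π) = -0.10240281
No selection rule forces the value: the integral is nonzero (none).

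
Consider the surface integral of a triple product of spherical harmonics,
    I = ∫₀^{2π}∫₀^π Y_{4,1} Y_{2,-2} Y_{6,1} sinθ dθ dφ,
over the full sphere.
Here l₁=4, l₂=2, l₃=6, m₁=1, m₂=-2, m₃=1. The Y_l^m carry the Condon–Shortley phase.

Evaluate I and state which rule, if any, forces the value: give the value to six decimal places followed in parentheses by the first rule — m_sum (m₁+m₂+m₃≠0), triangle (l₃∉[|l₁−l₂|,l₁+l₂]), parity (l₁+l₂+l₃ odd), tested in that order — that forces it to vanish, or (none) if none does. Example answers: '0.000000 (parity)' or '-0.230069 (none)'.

-0.094091 (none)

Rules hold: Σm=0, L=12 even, 2≤6≤6.
N = 9·5·13 = 585
Δ = 0!·8!·4!/13! = 1/6435
Racah Σ t=0..0: t=0:+1/2304 = 1/2304
⇒ 3j(4 2 6; 0 0 0)² = 5/143, sgn +1
Racah Σ t=0..0: t=0:+1/17280 = 1/17280
⇒ 3j(4 2 6; 1 -2 1)² = 7/1287, sgn -1
4πI² = N·(3j₀)²·(3jₘ)² = 175/1573
I = -1·√(0.111252/4π) = -0.09409136
No selection rule forces the value: the integral is nonzero (none).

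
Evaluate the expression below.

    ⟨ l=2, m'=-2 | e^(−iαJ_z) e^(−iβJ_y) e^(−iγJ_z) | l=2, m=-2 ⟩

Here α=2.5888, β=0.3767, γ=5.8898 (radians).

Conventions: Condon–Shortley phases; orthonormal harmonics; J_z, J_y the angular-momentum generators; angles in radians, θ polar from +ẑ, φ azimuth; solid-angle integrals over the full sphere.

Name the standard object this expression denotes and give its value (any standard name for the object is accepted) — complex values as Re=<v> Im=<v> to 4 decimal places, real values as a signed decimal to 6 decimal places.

Wigner D-matrix element, Re=-0.2943 Im=-0.8834

This is a Wigner D-matrix element — the rotation-matrix element ⟨l m'| R(α,β,γ) |l m⟩ in the angular-momentum basis.
First d^2_{-2,-2}(β=0.3767), then the phase factors e^{-i(-2)α} and e^{-i(-2)γ}:
With c≡cos(β/2)=0.982315 and s≡sin(β/2)=0.187238, N=[1·24·1·24]^{1/2}=24.000000
k∈{0} keeps every argument non-negative
  k=0: (−1)^0·24.0000/(24)·0.9823^4·0.1872^0 = +0.931113
d^2_{-2,-2}(0.3767) = +0.931113
Phases: e^{-i·(-2)·2.5888}=+0.448611-0.893727i, e^{-i·(-2)·5.8898}=+0.706136-0.708077i ⇒ D=-0.294275-0.883387i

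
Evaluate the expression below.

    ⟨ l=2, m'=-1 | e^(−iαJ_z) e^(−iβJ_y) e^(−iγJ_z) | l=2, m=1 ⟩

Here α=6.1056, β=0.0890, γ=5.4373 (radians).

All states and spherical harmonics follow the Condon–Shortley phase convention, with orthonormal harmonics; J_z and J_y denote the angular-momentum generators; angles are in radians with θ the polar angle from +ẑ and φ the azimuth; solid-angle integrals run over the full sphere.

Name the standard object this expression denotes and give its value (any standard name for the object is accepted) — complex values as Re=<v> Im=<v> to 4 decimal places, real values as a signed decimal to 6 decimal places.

This is a Wigner D-matrix element — the rotation-matrix element ⟨l m'| R(α,β,γ) |l m⟩ in the angular-momentum basis.
D^2_{-1,1}(6.1056,0.0890,5.4373) = e^{-i·-1·6.1056}·d^2_{-1,1}(0.0890)·e^{-i·1·5.4373}. Compute d first:
c=cos(0.089000/2)=0.999010, s=sin(0.089000/2)=0.044485; N=√[1·6·6·1]=6.000000
k: max(0,(1)−(-1))=2 … min(2+(1),2−(-1))=3
  k=2: (−1)^0·6.0000/(2)·0.9990^2·0.0445^2 = +0.005925
  k=3: (−1)^1·6.0000/(6)·0.9990^0·0.0445^4 = -0.000004
d^2_{-1,1}(0.0890) = +0.005925 -0.000004 = +0.005921
D = (+0.984273-0.176653i)·(+0.005921)·(+0.663069+0.748558i) = +0.004647+0.003669i

Wigner D-matrix element, Re=0.0046 Im=0.0037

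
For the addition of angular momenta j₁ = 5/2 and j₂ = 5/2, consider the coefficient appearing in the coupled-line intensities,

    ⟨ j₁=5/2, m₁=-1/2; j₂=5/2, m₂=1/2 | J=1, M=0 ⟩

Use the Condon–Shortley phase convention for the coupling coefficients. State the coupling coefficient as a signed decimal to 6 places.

j₁+j₂−J=4  J+j₁−j₂=1  J−j₁+j₂=1  j₁+j₂+J+1=7
(j₁±m₁, j₂±m₂, J±M) = (2,3,3,2,1,1)
P² = 72/35
sum k=2..3:
  [2] +1/4 = 1/4
  [3] −1/6 = -1/6
S = 1/12
C² = P²·S² = 1/70 ; C = +0.119523

+√(1/70) = +0.119523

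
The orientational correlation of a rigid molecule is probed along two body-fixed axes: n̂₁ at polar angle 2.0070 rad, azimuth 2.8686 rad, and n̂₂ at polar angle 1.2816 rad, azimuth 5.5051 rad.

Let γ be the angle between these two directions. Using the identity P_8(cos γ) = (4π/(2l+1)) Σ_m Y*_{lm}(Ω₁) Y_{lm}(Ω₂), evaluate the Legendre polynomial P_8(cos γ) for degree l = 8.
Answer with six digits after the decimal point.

-0.384869

Summing Y*_{l m}(θ₁,φ₁)·Y_{l m}(θ₂,φ₂) over m ∈ [−8, 8]; prefactor 4π/(2·8+1) = 0.739198:
  m=-8: (-0.135078-0.191978i) × (+0.366493-0.021465i) = -0.053626-0.067459i  (running Σ = -0.053626-0.067459i)
  m=-7: (-0.146028-0.412615i) × (+0.292743-0.324360i) = -0.176584-0.073424i  (running Σ = -0.230210-0.140884i)
  m=-6: (-0.023494-0.349294i) × (-0.002815-0.064124i) = -0.022332+0.002490i  (running Σ = -0.252542-0.138394i)
  m=-5: (-0.013846+0.066316i) × (+0.244584+0.227322i) = -0.018462+0.013072i  (running Σ = -0.271004-0.125321i)
  m=-4: (-0.165137+0.318110i) × (+0.195376-0.005717i) = -0.030445+0.063095i  (running Σ = -0.301449-0.062226i)
  m=-3: (-0.074777+0.079976i) × (-0.173403+0.181183i) = -0.001524-0.027416i  (running Σ = -0.302973-0.089643i)
  m=-2: (+0.259842-0.157878i) × (+0.003532+0.241448i) = +0.039037+0.062181i  (running Σ = -0.263936-0.027462i)
  m=-1: (+0.167628-0.046933i) × (-0.148983-0.146820i) = -0.031864-0.017619i  (running Σ = -0.295800-0.045081i)
  m=0: (-0.280666-0.000000i) × (-0.252765+0.000000i) = +0.070943+0.000000i  (running Σ = -0.224857-0.045081i)
  m=1: (-0.167628-0.046933i) × (+0.148983-0.146820i) = -0.031864+0.017619i  (running Σ = -0.256722-0.027462i)
  m=2: (+0.259842+0.157878i) × (+0.003532-0.241448i) = +0.039037-0.062181i  (running Σ = -0.217685-0.089643i)
  m=3: (+0.074777+0.079976i) × (+0.173403+0.181183i) = -0.001524+0.027416i  (running Σ = -0.219208-0.062226i)
  m=4: (-0.165137-0.318110i) × (+0.195376+0.005717i) = -0.030445-0.063095i  (running Σ = -0.249654-0.125321i)
  m=5: (+0.013846+0.066316i) × (-0.244584+0.227322i) = -0.018462-0.013072i  (running Σ = -0.268115-0.138394i)
  m=6: (-0.023494+0.349294i) × (-0.002815+0.064124i) = -0.022332-0.002490i  (running Σ = -0.290447-0.140884i)
  m=7: (+0.146028-0.412615i) × (-0.292743-0.324360i) = -0.176584+0.073424i  (running Σ = -0.467031-0.067459i)
  m=8: (-0.135078+0.191978i) × (+0.366493+0.021465i) = -0.053626+0.067459i  (running Σ = -0.520657-0.000000i)
Σ over m = -0.520657-0.000000i; ×(4π/17) → -0.384869-0.000000i. Real part: -0.384869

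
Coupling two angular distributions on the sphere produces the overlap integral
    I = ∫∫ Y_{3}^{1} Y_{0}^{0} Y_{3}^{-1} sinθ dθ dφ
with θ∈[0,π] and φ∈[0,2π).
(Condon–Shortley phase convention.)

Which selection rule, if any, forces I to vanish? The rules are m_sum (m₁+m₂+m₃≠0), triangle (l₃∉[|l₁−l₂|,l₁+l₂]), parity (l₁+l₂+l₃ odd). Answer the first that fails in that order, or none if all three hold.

none

m₁+m₂+m₃ = 1 + 0 − 1 = 0  ✓
triangle: |3−0|=3 ≤ l₃=3 ≤ 3+0=3  ✓
parity: l₁+l₂+l₃ = 6 is even  ✓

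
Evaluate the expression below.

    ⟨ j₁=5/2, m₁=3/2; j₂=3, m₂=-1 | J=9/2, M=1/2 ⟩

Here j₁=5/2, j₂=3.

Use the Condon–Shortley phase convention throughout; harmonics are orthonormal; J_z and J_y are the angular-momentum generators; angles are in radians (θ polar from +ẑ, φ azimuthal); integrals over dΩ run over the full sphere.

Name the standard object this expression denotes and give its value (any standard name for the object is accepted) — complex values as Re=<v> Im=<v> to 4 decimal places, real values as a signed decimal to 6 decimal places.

This is a Clebsch–Gordan (vector-coupling) coefficient.
triangle: 1!×4!×5!/11! = 2880/39916800
(j±m)!: 4!×1!×2!×4!×5!×4! = 3317760
prefactor² = (2J+1)×Δ×N² = 184320/77
  k=0: +1/(0!×1!×1!×2!×3!×3!) = 1/72
  k=1: −1/(1!×0!×0!×1!×4!×4!) = -1/576
Σ = 7/576  ⇒  CG² = 184320/77×(7/576)² = 35/99
CG = +√(35/99) = +0.594588

Clebsch–Gordan coefficient, +√(35/99) ≈ +0.594588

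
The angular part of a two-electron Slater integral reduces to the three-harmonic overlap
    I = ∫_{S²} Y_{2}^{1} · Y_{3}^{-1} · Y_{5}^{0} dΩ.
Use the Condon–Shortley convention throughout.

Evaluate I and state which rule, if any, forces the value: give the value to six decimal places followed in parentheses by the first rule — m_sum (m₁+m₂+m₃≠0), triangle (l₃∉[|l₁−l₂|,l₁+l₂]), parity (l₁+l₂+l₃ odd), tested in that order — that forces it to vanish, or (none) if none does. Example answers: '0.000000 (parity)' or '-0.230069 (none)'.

Checks pass: Σm=0; 10 even; l₃=5∈[1,5].
(2·2+1)(2·3+1)(2·5+1) = 385
Δ: 0! 4! 6! / 11! → 1/2310
sum: t=0:+1/144 = 1/144
3j²(2 3 5; 0 0 0) = Δ·Π!·Σ² = 10/231  (sign -1)
sum: t=0:+1/288 = 1/288
3j²(2 3 5; 1 -1 0) = Δ·Π!·Σ² = 5/231  (sign -1)
combine: 4πI² = 385·10/231·5/231 = 250/693
take √, sign +1: I = 0.16943318
No selection rule forces the value: the integral is nonzero (none).

0.169433 (none)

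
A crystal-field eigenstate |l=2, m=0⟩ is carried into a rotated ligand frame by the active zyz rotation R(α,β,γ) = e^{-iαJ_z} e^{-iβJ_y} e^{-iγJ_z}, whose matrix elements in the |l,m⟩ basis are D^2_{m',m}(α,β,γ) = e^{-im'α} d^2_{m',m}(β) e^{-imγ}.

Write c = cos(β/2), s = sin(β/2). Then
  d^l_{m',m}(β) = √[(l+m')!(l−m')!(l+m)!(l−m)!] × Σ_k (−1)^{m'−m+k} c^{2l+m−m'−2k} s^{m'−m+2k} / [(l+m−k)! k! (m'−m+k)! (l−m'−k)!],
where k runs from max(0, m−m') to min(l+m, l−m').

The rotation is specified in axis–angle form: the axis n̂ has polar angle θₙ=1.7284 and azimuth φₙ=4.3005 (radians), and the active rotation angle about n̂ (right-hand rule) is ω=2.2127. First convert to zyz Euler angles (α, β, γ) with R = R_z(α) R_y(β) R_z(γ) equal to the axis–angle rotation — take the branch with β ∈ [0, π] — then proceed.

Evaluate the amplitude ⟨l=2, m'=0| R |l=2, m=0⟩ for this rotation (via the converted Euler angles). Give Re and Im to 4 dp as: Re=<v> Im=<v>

Axis–angle → zyz. n̂ = (sinθₙcosφₙ, sinθₙsinφₙ, cosθₙ) = (-0.395379, -0.905009, -0.156952), ω = 2.2127.
R = I cosω + sinω [n̂]ₓ + (1−cosω) n̂n̂ᵀ gives
  R = [-0.348802, +0.697769, -0.625664; +0.446345, +0.710697, +0.543769; +0.824083, -0.089595, -0.559338]
β = atan2(√(R₁₃²+R₂₃²), R₃₃) = 2.164384; α = atan2(R₂₃, R₁₃) mod 2π = 2.426110; γ = atan2(R₃₂, −R₃₁) mod 2π = 3.249888
D^2_{0,0}(2.4261,2.1644,3.2499) = e^{-i·0·2.4261}·d^2_{0,0}(2.1644)·e^{-i·0·3.2499}. Compute d first:
With c≡cos(β/2)=0.469394 and s≡sin(β/2)=0.882989, N=[2·2·2·2]^{1/2}=4.000000
k: max(0,(0)−(0))=0 … min(2+(0),2−(0))=2
  k=0: (−1)^0·4.0000/(4)·0.4694^4·0.8830^0 = +0.048546
  k=1: (−1)^1·4.0000/(1)·0.4694^2·0.8830^2 = -0.687140
  k=2: (−1)^2·4.0000/(4)·0.4694^0·0.8830^4 = +0.607884
d^2_{0,0}(2.1644) = +0.048546 -0.687140 +0.607884 = -0.030711
D = (+1.000000+0.000000i)·(-0.030711)·(+1.000000+0.000000i) = -0.030711+0.000000i

Re=-0.0307 Im=0.0000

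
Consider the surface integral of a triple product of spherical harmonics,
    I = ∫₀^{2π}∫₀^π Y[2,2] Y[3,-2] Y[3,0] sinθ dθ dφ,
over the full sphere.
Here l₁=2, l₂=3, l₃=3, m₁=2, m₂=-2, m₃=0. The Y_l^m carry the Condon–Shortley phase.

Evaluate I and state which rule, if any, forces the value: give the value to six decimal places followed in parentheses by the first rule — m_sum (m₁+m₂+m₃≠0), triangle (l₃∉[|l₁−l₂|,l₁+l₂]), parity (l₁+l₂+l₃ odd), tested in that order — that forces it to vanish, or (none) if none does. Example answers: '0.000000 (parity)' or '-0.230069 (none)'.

-0.188063 (none)

Checks pass: Σm=0; 8 even; l₃=3∈[1,5].
(2·2+1)(2·3+1)(2·3+1) = 245
Δ: 2! 2! 4! / 9! → 1/3780
sum: t=0:+1/24 t=1:−1/4 t=2:+1/24 = -1/6
3j²(2 3 3; 0 0 0) = Δ·Π!·Σ² = 4/105  (sign +1)
sum: t=0:+1/24 = 1/24
3j²(2 3 3; 2 -2 0) = Δ·Π!·Σ² = 1/21  (sign -1)
combine: 4πI² = 245·4/105·1/21 = 4/9
take √, sign -1: I = -0.18806319
No selection rule forces the value: the integral is nonzero (none).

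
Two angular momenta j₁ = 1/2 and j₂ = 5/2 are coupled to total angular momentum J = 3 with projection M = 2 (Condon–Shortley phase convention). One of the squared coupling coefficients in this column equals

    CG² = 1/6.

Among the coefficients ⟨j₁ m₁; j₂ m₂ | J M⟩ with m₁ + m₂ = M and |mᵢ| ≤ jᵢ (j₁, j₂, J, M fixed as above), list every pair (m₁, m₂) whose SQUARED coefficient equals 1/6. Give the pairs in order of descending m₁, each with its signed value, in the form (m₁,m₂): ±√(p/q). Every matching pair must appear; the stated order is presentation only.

Admissible pairs with m₁+m₂ = M = 2: (-1/2,5/2), (1/2,3/2)
  (m₁,m₂)=(1/2,3/2): CG² = 5/6, CG = +√(5/6)
  (m₁,m₂)=(-1/2,5/2): CG² = 1/6, CG = +√(1/6)   ← matches the target
Pairs with CG² = 1/6: (-1/2,5/2): +√(1/6)

(-1/2,5/2): +√(1/6)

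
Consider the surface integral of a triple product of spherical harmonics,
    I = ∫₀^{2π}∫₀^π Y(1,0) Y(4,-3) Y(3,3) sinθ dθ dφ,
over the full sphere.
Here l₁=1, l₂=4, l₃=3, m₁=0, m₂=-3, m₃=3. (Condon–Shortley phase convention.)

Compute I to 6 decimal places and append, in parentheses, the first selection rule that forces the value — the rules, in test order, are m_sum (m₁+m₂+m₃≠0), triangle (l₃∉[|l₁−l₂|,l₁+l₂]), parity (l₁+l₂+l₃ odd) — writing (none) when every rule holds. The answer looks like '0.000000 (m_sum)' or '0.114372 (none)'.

-0.162868 (none)

m-sum 0 ✓  L=8 even ✓  3≤3≤5 ✓
Π(2lᵢ+1) = 3×9×7 = 189
triangle coeff Δ(1,4,3) = 1/252
Σ_t [1,1]: t=1:−1/36 = -1/36
(3j)²=4/63 [(1 4 3; 0 0 0)], sign=+1
Σ_t [1,1]: t=1:−1/720 = -1/720
(3j)²=1/36 [(1 4 3; 0 -3 3)], sign=-1
⇒ 4πI² = 1/3
I = (-1)√(1/3/(4π)) = -0.16286750
No selection rule forces the value: the integral is nonzero (none).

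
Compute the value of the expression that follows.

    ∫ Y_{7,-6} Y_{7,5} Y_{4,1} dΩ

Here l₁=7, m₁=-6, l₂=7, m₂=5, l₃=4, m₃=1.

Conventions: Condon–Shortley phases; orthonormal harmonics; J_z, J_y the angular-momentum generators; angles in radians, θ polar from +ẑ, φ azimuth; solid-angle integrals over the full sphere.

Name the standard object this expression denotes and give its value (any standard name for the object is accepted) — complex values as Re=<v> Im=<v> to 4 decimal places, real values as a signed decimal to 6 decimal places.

This is a Gaunt coefficient — the integral of a triple product of spherical harmonics over the sphere.
m-sum 0 ✓  L=18 even ✓  0≤4≤14 ✓
Π(2lᵢ+1) = 15×15×9 = 2025
triangle coeff Δ(7,7,4) = 1/58198140
Σ_t [3,7]: t=3:−1/17418240 t=4:+1/622080 t=5:−1/230400 t=6:+1/622080 t=7:−1/17418240 = -1/806400
(3j)²=2268/230945 [(7 7 4; 0 0 0)], sign=-1
Σ_t [9,10]: t=9:−1/52254720 t=10:+1/87091200 = -1/130636800
(3j)²=88/20349 [(7 7 4; -6 5 1)], sign=+1
⇒ 4πI² = 116640/1356277
I = (-1)√(116640/1356277/(4π)) = -0.08272650

Gaunt coefficient, -0.082726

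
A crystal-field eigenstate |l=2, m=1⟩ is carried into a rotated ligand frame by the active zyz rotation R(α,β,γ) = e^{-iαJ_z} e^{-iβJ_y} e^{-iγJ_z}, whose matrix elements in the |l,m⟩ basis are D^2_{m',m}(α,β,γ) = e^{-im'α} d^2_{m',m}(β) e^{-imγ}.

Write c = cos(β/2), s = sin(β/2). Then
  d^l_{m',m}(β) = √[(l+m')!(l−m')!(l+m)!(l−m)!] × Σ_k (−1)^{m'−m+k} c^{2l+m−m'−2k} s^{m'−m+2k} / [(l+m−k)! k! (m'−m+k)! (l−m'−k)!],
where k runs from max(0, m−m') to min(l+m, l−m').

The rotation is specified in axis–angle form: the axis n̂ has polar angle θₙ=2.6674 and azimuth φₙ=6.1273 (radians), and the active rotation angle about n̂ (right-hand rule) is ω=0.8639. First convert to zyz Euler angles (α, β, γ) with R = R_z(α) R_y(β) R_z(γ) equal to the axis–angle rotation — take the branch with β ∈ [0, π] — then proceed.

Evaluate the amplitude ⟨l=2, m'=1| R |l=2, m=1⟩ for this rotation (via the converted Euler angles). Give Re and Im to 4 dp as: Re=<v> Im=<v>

Re=0.5857 Im=0.5776

Axis–angle → zyz. n̂ = (sinθₙcosφₙ, sinθₙsinφₙ, cosθₙ) = (+0.451084, -0.070892, -0.889662), ω = 0.8639.
R = I cosω + sinω [n̂]ₓ + (1−cosω) n̂n̂ᵀ gives
  R = [+0.720800, +0.665273, -0.194574; -0.687691, +0.651239, -0.320888; -0.086764, +0.365103, +0.926915]
β = atan2(√(R₁₃²+R₂₃²), R₃₃) = 0.384689; α = atan2(R₂₃, R₁₃) mod 2π = 4.167304; γ = atan2(R₃₂, −R₃₁) mod 2π = 1.337482
First d^2_{1,1}(β=0.3847), then the phase factors e^{-i(1)α} and e^{-i(1)γ}:
c=cos(0.384689/2)=0.981559, s=sin(0.384689/2)=0.191161; N=√[6·1·6·1]=6.000000
k∈{0,1} keeps every argument non-negative
  k=0: (−1)^0·6.0000/(6)·0.9816^4·0.1912^0 = +0.928251
  k=1: (−1)^1·6.0000/(2)·0.9816^2·0.1912^2 = -0.105621
d^2_{1,1}(0.3847) = +0.928251 -0.105621 = +0.822629
Phases: e^{-i·(1)·4.1673}=-0.518490+0.855083i, e^{-i·(1)·1.3375}=+0.231203-0.972906i ⇒ D=+0.585744+0.577601i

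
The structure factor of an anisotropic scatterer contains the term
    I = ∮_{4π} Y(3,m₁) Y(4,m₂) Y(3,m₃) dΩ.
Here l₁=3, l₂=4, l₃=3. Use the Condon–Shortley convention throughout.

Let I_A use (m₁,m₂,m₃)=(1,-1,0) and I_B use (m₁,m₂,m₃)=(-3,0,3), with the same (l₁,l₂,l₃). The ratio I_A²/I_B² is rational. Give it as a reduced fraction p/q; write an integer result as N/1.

5/3

Same 3,4,3: normalisation and zero-m 3j drop out of the ratio.
A: Δ: 4! 2! 4! / 11! → 1/34650; sum: t=0:+1/288 t=1:−1/24 t=2:+1/48 = -5/288; 3j²(3 4 3; 1 -1 0) = Δ·Π!·Σ² = 5/462  (sign +1)
B: Δ: 4! 2! 4! / 11! → 1/34650; sum: t=4:+1/1152 = 1/1152; 3j²(3 4 3; -3 0 3) = Δ·Π!·Σ² = 1/154  (sign +1)
I_A²/I_B² = (5/462)/(1/154) = 5/3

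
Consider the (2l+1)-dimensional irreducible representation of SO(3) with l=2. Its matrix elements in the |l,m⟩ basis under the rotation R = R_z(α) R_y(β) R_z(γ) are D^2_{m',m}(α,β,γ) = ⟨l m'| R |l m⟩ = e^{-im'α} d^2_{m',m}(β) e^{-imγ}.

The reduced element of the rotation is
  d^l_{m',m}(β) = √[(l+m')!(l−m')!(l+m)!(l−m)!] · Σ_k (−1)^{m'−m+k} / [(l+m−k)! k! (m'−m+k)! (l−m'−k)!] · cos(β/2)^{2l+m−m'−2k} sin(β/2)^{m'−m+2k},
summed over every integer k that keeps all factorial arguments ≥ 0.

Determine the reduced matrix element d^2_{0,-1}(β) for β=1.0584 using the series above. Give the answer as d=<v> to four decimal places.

d=-0.5233

d^2_{0,-1}(β=1.0584) via the finite sum:
c=cos(1.058400/2)=0.863211, s=sin(1.058400/2)=0.504843; N=√[2·2·1·6]=4.898979
k: max(0,(-1)−(0))=0 … min(2+(-1),2−(0))=1
  k=0: (−1)^1·4.8990/(2)·0.8632^3·0.5048^1 = -0.795396
  k=1: (−1)^2·4.8990/(2)·0.8632^1·0.5048^3 = +0.272058
d^2_{0,-1}(1.0584) = -0.795396 +0.272058 = -0.523337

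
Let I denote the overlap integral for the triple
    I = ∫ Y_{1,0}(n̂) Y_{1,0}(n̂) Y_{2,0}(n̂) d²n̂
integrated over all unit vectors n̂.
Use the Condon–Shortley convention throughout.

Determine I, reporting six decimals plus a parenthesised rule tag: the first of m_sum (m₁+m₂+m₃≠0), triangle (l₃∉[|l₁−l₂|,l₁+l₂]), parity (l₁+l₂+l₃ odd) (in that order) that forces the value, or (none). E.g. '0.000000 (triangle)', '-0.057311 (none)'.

0.252313 (none)

m-sum 0 ✓  L=4 even ✓  0≤2≤2 ✓
Π(2lᵢ+1) = 3×3×5 = 45
triangle coeff Δ(1,1,2) = 1/30
Σ_t [0,0]: t=0:+1/1 = 1/1
(3j)²=2/15 [(1 1 2; 0 0 0)], sign=+1
(m-triple is (0,0,0) — same symbol as above.)
⇒ 4πI² = 4/5
I = (+1)√(4/5/(4π)) = 0.25231325
No selection rule forces the value: the integral is nonzero (none).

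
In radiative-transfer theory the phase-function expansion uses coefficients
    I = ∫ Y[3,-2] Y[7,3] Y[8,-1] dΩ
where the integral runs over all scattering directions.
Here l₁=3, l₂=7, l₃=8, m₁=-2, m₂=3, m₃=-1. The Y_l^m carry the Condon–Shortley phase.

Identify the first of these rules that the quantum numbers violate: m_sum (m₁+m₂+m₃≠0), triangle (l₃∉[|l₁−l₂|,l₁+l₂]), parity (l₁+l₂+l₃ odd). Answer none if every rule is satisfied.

none

m₁+m₂+m₃ = -2 + 3 − 1 = 0  ✓
triangle: |3−7|=4 ≤ l₃=8 ≤ 3+7=10  ✓
parity: l₁+l₂+l₃ = 18 is even  ✓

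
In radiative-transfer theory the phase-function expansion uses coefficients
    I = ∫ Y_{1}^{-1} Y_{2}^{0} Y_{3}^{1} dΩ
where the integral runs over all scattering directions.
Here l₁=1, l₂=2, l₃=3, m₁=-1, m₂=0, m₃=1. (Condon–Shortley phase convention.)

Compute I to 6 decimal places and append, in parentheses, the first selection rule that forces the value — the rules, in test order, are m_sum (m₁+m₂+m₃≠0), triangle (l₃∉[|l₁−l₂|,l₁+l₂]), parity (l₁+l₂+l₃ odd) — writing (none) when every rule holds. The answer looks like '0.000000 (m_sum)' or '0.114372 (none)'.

-0.202301 (none)

m-sum 0 ✓  L=6 even ✓  1≤3≤3 ✓
Π(2lᵢ+1) = 3×5×7 = 105
triangle coeff Δ(1,2,3) = 1/105
Σ_t [0,0]: t=0:+1/4 = 1/4
(3j)²=3/35 [(1 2 3; 0 0 0)], sign=-1
Σ_t [0,0]: t=0:+1/8 = 1/8
(3j)²=2/35 [(1 2 3; -1 0 1)], sign=+1
⇒ 4πI² = 18/35
I = (-1)√(18/35/(4π)) = -0.20230066
No selection rule forces the value: the integral is nonzero (none).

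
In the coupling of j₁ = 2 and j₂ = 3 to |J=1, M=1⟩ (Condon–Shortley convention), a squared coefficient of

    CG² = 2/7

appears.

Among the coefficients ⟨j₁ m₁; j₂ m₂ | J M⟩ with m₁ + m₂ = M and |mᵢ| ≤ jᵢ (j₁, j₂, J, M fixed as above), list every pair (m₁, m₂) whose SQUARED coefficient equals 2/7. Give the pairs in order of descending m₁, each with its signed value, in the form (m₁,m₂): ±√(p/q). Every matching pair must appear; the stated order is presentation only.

Admissible pairs with m₁+m₂ = M = 1: (-2,3), (-1,2), (0,1), (1,0), (2,-1)
  (m₁,m₂)=(2,-1): CG² = 1/35, CG = +√(1/35)
  (m₁,m₂)=(1,0): CG² = 3/35, CG = −√(3/35)
  (m₁,m₂)=(0,1): CG² = 6/35, CG = +√(6/35)
  (m₁,m₂)=(-1,2): CG² = 2/7, CG = −√(2/7)   ← matches the target
  (m₁,m₂)=(-2,3): CG² = 3/7, CG = +√(3/7)
Pairs with CG² = 2/7: (-1,2): −√(2/7)

(-1,2): −√(2/7)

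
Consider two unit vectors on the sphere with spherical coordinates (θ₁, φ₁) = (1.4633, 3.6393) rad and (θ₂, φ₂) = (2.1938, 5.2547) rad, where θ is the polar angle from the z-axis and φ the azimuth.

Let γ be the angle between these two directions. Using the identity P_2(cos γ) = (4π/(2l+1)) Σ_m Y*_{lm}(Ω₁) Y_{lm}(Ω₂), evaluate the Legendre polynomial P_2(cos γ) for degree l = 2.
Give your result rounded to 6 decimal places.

-0.485416

Term-by-term m-sum for l=2 (normalisation 4π/5 = 2.513274):
  term(m=-2) = (-0.096891, 0.008666)   from Y*(Ω₁)=(0.207774, 0.320348), Y(Ω₂)=(-0.119040, 0.225248)
  term(m=-1) = (0.001345, 0.030138)   from Y*(Ω₁)=(-0.072410, -0.039343), Y(Ω₂)=(-0.188940, -0.313553)
  term(m=+0) = (-0.002049, -0.000000)   from Y*(Ω₁)=(-0.304500, -0.000000), Y(Ω₂)=(0.006729, 0.000000)
  term(m=+1) = (0.001345, -0.030138)   from Y*(Ω₁)=(0.072410, -0.039343), Y(Ω₂)=(0.188940, -0.313553)
  term(m=+2) = (-0.096891, -0.008666)   from Y*(Ω₁)=(0.207774, -0.320348), Y(Ω₂)=(-0.119040, -0.225248)
Accumulated sum (-0.193141, 0.000000); after 4π/(2l+1) scaling, (-0.485416, 0.000000) ⇒ P_2 = -0.485416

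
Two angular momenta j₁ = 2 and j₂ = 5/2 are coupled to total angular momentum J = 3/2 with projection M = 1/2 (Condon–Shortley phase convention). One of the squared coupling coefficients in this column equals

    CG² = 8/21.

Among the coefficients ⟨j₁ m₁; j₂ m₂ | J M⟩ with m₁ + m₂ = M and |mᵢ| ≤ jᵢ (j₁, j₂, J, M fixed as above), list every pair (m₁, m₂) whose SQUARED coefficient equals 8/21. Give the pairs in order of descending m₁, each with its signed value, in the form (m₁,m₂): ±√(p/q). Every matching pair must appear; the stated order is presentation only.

Admissible pairs with m₁+m₂ = M = 1/2: (-2,5/2), (-1,3/2), (0,1/2), (1,-1/2), (2,-3/2)
  (m₁,m₂)=(2,-3/2): CG² = 32/105, CG = +√(32/105)
  (m₁,m₂)=(1,-1/2): CG² = 5/21, CG = −√(5/21)
  (m₁,m₂)=(0,1/2): CG² = 2/35, CG = +√(2/35)
  (m₁,m₂)=(-1,3/2): CG² = 2/105, CG = +√(2/105)
  (m₁,m₂)=(-2,5/2): CG² = 8/21, CG = −√(8/21)   ← matches the target
Pairs with CG² = 8/21: (-2,5/2): −√(8/21)

(-2,5/2): −√(8/21)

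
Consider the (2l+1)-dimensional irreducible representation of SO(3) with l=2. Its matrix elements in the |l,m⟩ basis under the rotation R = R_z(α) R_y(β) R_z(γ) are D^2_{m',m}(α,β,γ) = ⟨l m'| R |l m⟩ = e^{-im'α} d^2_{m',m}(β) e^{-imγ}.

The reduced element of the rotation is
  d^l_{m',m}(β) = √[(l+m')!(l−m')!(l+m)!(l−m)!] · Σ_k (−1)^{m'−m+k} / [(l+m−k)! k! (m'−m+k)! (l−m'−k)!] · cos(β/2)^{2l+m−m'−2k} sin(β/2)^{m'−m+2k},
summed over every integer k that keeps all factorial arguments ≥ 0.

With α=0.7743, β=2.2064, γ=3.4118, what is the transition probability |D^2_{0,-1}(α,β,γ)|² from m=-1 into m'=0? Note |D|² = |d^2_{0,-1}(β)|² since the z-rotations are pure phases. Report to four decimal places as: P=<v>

D^2_{0,-1}(0.7743,2.2064,3.4118) = e^{-i·0·0.7743}·d^2_{0,-1}(2.2064)·e^{-i·-1·3.4118}. Compute d first:
With c≡cos(β/2)=0.450742 and s≡sin(β/2)=0.892654, N=[2·2·1·6]^{1/2}=4.898979
k: max(0,(-1)−(0))=0 … min(2+(-1),2−(0))=1
  k=0: (−1)^1·4.8990/(2)·0.4507^3·0.8927^1 = -0.200236
  k=1: (−1)^2·4.8990/(2)·0.4507^1·0.8927^3 = +0.785332
d^2_{0,-1}(2.2064) = -0.200236 +0.785332 = +0.585096
|D^2_{0,-1}|² = |d^2_{0,-1}(β)|² = (+0.585096)² = 0.342337 (the z-rotation phases have unit modulus)

P=0.3423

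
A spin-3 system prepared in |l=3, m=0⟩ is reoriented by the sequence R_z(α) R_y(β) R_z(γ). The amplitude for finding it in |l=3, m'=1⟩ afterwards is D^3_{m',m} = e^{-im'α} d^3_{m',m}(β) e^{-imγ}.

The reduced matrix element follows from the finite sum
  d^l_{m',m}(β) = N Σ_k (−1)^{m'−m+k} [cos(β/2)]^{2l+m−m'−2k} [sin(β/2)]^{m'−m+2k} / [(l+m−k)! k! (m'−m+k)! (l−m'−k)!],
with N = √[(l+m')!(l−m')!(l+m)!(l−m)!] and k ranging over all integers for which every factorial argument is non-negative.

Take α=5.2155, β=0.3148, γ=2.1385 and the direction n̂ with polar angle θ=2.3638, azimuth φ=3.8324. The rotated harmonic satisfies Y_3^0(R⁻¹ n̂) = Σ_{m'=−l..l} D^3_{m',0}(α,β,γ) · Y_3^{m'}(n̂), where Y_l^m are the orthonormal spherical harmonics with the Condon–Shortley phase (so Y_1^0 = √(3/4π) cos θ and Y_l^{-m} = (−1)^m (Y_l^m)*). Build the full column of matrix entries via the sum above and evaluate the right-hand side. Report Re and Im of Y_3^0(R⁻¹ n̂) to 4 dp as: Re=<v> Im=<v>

Re=0.2310 Im=0.0000

Need the full column D^3_{m',0} for m'=−3..3 at α=5.2155, β=0.3148, γ=2.1385.
cos(β/2)=0.987638, sin(β/2)=0.156751
d^3_{-3,0}: single k=3 term ⇒ +0.016594;  D = -0.016562+0.001019i
d^3_{-2,0}: k∈[2..3] ⇒ +0.128048 -0.003225 = +0.124822;  D = -0.066787-0.105452i
d^3_{-1,0}: k∈[1..3] ⇒ +0.510258 -0.038560 +0.000324 = +0.472022;  D = +0.227587-0.413532i
d^3_{0,0}: k∈[0..3] ⇒ +0.928084 -0.210404 +0.005300 -0.000015 = +0.722965;  D = +0.722965+0.000000i
d^3_{1,0}: k∈[0..2] ⇒ -0.510258 +0.038560 -0.000324 = -0.472022;  D = -0.227587-0.413532i
d^3_{2,0}: k∈[0..1] ⇒ +0.128048 -0.003225 = +0.124822;  D = -0.066787+0.105452i
d^3_{3,0}: single k=0 term ⇒ -0.016594;  D = +0.016562+0.001019i
Y_3^{m'}(θ=2.3638,φ=3.8324) and Σ D·Y over m':
  (-0.0166+0.0010i)·(+0.0693+0.1264i)  (-0.0668-0.1055i)·(-0.0674+0.3521i)  (+0.2276-0.4135i)·(-0.2688+0.2222i)  (+0.7230+0.0000i)·(+0.1228+0.0000i)  (-0.2276-0.4135i)·(+0.2688+0.2222i)  (-0.0668+0.1055i)·(-0.0674-0.3521i)  (+0.0166+0.0010i)·(-0.0693+0.1264i)
Y_3^0(R⁻¹ n̂) = +0.230959-0.000000i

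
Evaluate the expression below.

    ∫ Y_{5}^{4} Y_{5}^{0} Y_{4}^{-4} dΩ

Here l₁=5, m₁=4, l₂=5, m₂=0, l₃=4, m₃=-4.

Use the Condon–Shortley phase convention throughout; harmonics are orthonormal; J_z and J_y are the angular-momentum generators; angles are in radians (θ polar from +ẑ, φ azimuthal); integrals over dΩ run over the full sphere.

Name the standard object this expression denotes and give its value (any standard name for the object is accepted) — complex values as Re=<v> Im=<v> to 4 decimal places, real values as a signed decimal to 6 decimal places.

This is a Gaunt coefficient — the integral of a triple product of spherical harmonics over the sphere.
m-sum 0 ✓  L=14 even ✓  0≤4≤10 ✓
Π(2lᵢ+1) = 11×11×9 = 1089
triangle coeff Δ(5,5,4) = 1/3153150
Σ_t [1,5]: t=1:−1/69120 t=2:+1/1728 t=3:−1/576 t=4:+1/1728 t=5:−1/69120 = -7/11520
(3j)²=2/143 [(5 5 4; 0 0 0)], sign=-1
Σ_t [1,1]: t=1:−1/69120 = -1/69120
(3j)²=2/143 [(5 5 4; 4 0 -4)], sign=-1
⇒ 4πI² = 36/169
I = (+1)√(36/169/(4π)) = 0.13019760

Gaunt coefficient, +0.130198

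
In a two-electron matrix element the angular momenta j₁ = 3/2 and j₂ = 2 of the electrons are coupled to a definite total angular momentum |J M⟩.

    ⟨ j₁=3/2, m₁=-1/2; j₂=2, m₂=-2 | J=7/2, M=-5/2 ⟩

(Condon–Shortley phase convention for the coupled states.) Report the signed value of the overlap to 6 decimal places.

+0.654654  (= +√(3/7))

√[8·0!3!4!/8! · 1!2!0!4!1!6!] = √(6912/7)
  +(−1)^0/∏(0,0,2,0,1,4)! = 1/48  (running 1/48)
⟨..|..⟩ = √(6912/7)·(1/48) = +0.654654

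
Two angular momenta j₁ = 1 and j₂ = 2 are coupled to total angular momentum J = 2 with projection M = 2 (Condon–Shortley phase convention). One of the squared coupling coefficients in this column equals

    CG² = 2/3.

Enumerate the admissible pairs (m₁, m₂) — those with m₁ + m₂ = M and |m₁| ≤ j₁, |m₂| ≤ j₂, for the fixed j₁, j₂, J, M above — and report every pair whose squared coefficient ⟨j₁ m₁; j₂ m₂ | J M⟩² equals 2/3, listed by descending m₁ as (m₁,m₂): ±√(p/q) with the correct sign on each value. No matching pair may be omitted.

(0,2): −√(2/3)

Admissible pairs with m₁+m₂ = M = 2: (0,2), (1,1)
  (m₁,m₂)=(1,1): CG² = 1/3, CG = +√(1/3)
  (m₁,m₂)=(0,2): CG² = 2/3, CG = −√(2/3)   ← matches the target
Pairs with CG² = 2/3: (0,2): −√(2/3)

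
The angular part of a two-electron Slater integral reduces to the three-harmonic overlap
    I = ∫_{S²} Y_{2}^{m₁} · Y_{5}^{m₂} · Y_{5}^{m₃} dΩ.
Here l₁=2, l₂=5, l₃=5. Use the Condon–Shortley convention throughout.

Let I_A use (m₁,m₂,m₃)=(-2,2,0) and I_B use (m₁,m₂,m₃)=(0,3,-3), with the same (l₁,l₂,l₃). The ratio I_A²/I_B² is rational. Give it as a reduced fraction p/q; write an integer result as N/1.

140/1

l's match ⇒ only the (l;m) 3-j factors differ between A and B.
A: triangle coeff Δ(2,5,5) = 1/38610; Σ_t [2,2]: t=2:+1/2880 = 1/2880; (3j)²=14/429 [(2 5 5; -2 2 0)], sign=-1
B: triangle coeff Δ(2,5,5) = 1/38610; Σ_t [0,2]: t=0:+1/161280 t=1:−1/5040 t=2:+1/5760 = -1/53760; (3j)²=1/4290 [(2 5 5; 0 3 -3)], sign=-1
I_A²/I_B² = (14/429)/(1/4290) = 140/1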